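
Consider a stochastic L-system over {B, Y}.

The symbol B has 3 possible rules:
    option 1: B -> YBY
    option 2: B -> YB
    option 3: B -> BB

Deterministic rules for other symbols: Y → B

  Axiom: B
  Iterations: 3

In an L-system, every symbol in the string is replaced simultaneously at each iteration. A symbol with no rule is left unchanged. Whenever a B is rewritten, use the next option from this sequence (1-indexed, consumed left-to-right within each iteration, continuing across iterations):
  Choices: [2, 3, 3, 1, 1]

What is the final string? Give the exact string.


Step 0: B
Step 1: YB  (used choices [2])
Step 2: BBB  (used choices [3])
Step 3: BBYBYYBY  (used choices [3, 1, 1])

Answer: BBYBYYBY


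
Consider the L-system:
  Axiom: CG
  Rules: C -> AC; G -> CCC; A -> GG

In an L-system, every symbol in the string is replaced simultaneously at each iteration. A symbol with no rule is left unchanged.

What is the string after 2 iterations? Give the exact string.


Answer: GGACACACAC

Derivation:
Step 0: CG
Step 1: ACCCC
Step 2: GGACACACAC


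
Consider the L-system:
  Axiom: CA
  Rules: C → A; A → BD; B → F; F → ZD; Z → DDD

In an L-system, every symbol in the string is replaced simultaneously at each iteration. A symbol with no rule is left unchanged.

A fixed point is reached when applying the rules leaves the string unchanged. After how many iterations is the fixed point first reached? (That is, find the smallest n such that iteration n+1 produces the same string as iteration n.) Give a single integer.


Answer: 5

Derivation:
Step 0: CA
Step 1: ABD
Step 2: BDFD
Step 3: FDZDD
Step 4: ZDDDDDDD
Step 5: DDDDDDDDDD
Step 6: DDDDDDDDDD  (unchanged — fixed point at step 5)


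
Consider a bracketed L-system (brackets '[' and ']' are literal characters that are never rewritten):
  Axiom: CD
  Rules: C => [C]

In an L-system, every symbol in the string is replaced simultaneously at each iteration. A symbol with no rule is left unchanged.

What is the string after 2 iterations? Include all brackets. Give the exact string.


Answer: [[C]]D

Derivation:
Step 0: CD
Step 1: [C]D
Step 2: [[C]]D


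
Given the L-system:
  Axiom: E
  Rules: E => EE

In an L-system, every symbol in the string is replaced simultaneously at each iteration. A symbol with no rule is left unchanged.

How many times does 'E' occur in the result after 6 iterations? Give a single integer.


Answer: 64

Derivation:
Step 0: E  (1 'E')
Step 1: EE  (2 'E')
Step 2: EEEE  (4 'E')
Step 3: EEEEEEEE  (8 'E')
Step 4: EEEEEEEEEEEEEEEE  (16 'E')
Step 5: EEEEEEEEEEEEEEEEEEEEEEEEEEEEEEEE  (32 'E')
Step 6: EEEEEEEEEEEEEEEEEEEEEEEEEEEEEEEEEEEEEEEEEEEEEEEEEEEEEEEEEEEEEEEE  (64 'E')


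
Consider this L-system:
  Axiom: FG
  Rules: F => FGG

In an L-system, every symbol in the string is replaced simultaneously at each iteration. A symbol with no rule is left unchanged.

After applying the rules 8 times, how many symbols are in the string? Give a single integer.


Step 0: length = 2
Step 1: length = 4
Step 2: length = 6
Step 3: length = 8
Step 4: length = 10
Step 5: length = 12
Step 6: length = 14
Step 7: length = 16
Step 8: length = 18

Answer: 18


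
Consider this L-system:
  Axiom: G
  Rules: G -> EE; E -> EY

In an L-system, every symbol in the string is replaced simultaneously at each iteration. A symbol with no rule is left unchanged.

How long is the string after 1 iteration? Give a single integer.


Step 0: length = 1
Step 1: length = 2

Answer: 2


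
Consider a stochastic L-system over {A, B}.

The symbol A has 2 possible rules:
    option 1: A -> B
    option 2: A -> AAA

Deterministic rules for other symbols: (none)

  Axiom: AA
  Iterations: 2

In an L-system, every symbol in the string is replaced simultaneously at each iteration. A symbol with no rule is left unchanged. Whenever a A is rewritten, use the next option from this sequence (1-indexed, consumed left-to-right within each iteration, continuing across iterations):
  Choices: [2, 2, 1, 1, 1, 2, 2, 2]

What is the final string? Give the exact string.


Step 0: AA
Step 1: AAAAAA  (used choices [2, 2])
Step 2: BBBAAAAAAAAA  (used choices [1, 1, 1, 2, 2, 2])

Answer: BBBAAAAAAAAA


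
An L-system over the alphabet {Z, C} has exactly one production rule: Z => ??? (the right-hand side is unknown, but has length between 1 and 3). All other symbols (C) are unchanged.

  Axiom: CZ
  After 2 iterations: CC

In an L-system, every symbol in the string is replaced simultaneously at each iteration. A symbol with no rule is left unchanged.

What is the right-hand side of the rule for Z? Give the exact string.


Trying Z => C:
  Step 0: CZ
  Step 1: CC
  Step 2: CC
Matches the given result.

Answer: C


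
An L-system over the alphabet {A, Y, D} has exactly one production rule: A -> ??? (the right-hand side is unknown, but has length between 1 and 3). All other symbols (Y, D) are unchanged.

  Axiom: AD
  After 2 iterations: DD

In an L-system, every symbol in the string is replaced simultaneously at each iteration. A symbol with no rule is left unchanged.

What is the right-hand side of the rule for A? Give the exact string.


Answer: D

Derivation:
Trying A -> D:
  Step 0: AD
  Step 1: DD
  Step 2: DD
Matches the given result.


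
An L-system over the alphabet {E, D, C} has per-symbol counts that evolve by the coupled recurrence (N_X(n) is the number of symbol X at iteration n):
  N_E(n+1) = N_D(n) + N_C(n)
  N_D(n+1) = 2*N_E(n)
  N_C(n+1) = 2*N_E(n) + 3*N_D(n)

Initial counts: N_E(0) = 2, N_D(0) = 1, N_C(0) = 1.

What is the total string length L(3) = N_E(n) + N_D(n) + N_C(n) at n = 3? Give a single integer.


Step 0: N_E=2, N_D=1, N_C=1, L=4
Step 1: N_E=2, N_D=4, N_C=7, L=13
Step 2: N_E=11, N_D=4, N_C=16, L=31
Step 3: N_E=20, N_D=22, N_C=34, L=76

Answer: 76


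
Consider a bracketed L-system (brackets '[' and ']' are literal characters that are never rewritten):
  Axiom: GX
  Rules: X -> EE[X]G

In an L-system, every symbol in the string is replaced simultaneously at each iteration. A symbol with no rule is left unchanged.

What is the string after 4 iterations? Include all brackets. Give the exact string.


Step 0: GX
Step 1: GEE[X]G
Step 2: GEE[EE[X]G]G
Step 3: GEE[EE[EE[X]G]G]G
Step 4: GEE[EE[EE[EE[X]G]G]G]G

Answer: GEE[EE[EE[EE[X]G]G]G]G


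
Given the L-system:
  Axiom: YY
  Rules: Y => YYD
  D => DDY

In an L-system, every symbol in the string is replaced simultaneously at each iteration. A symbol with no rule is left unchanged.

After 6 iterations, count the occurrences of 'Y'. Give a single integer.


Answer: 730

Derivation:
Final string: YYDYYDDDYYYDYYDDDYDDYDDYYYDYYDYYDDDYYYDYYDDDYDDYDDYYYDDDYDDYYYDDDYDDYYYDYYDYYDDDYYYDYYDDDYYYDYYDDDYDDYDDYYYDYYDYYDDDYYYDYYDDDYDDYDDYYYDDDYDDYYYDDDYDDYYYDYYDYYDDDYDDYDDYYYDDDYDDYYYDYYDYYDDDYDDYDDYYYDDDYDDYYYDYYDYYDDDYYYDYYDDDYYYDYYDDDYDDYDDYYYDYYDYYDDDYYYDYYDDDYDDYDDYYYDYYDYYDDDYYYDYYDDDYDDYDDYYYDDDYDDYYYDDDYDDYYYDYYDYYDDDYYYDYYDDDYYYDYYDDDYDDYDDYYYDYYDYYDDDYYYDYYDDDYDDYDDYYYDDDYDDYYYDDDYDDYYYDYYDYYDDDYDDYDDYYYDDDYDDYYYDYYDYYDDDYDDYDDYYYDDDYDDYYYDYYDYYDDDYYYDYYDDDYYYDYYDDDYDDYDDYYYDDDYDDYYYDDDYDDYYYDYYDYYDDDYDDYDDYYYDDDYDDYYYDYYDYYDDDYYYDYYDDDYYYDYYDDDYDDYDDYYYDDDYDDYYYDDDYDDYYYDYYDYYDDDYDDYDDYYYDDDYDDYYYDYYDYYDDDYYYDYYDDDYYYDYYDDDYDDYDDYYYDYYDYYDDDYYYDYYDDDYDDYDDYYYDYYDYYDDDYYYDYYDDDYDDYDDYYYDDDYDDYYYDDDYDDYYYDYYDYYDDDYYYDYYDDDYYYDYYDDDYDDYDDYYYDYYDYYDDDYYYDYYDDDYDDYDDYYYDDDYDDYYYDDDYDDYYYDYYDYYDDDYYYDYYDDDYYYDYYDDDYDDYDDYYYDYYDYYDDDYYYDYYDDDYDDYDDYYYDDDYDDYYYDDDYDDYYYDYYDYYDDDYDDYDDYYYDDDYDDYYYDYYDYYDDDYDDYDDYYYDDDYDDYYYDYYDYYDDDYYYDYYDDDYYYDYYDDDYDDYDDYYYDYYDYYDDDYYYDYYDDDYDDYDDYYYDYYDYYDDDYYYDYYDDDYDDYDDYYYDDDYDDYYYDDDYDDYYYDYYDYYDDDYYYDYYDDDYYYDYYDDDYDDYDDYYYDYYDYYDDDYYYDYYDDDYDDYDDYYYDDDYDDYYYDDDYDDYYYDYYDYYDDDYDDYDDYYYDDDYDDYYYDYYDYYDDDYDDYDDYYYDDDYDDYYYDYYDYYDDDYYYDYYDDDYYYDYYDDDYDDYDDYYYDDDYDDYYYDDDYDDYYYDYYDYYDDDYDDYDDYYYDDDYDDYYYDYYDYYDDDYYYDYYDDDYYYDYYDDDYDDYDDYYYDDDYDDYYYDDDYDDYYYDYYDYYDDDYDDYDDYYYDDDYDDYYYDYYDYYDDDYYYDYYDDDYYYDYYDDDYDDYDDYYYDYYDYYDDDYYYDYYDDDYDDYDDYYYDYYDYYDDDYYYDYYDDDYDDYDDYYYDDDYDDYYYDDDYDDYYYDYYDYYDDDY
Count of 'Y': 730


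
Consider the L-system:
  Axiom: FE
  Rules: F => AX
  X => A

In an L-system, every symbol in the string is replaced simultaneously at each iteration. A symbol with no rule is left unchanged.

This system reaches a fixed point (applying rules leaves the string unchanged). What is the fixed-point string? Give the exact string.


Step 0: FE
Step 1: AXE
Step 2: AAE
Step 3: AAE  (unchanged — fixed point at step 2)

Answer: AAE


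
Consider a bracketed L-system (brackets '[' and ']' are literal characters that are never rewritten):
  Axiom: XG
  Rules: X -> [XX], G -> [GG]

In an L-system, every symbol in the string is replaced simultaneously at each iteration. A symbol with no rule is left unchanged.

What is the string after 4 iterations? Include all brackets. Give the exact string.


Step 0: XG
Step 1: [XX][GG]
Step 2: [[XX][XX]][[GG][GG]]
Step 3: [[[XX][XX]][[XX][XX]]][[[GG][GG]][[GG][GG]]]
Step 4: [[[[XX][XX]][[XX][XX]]][[[XX][XX]][[XX][XX]]]][[[[GG][GG]][[GG][GG]]][[[GG][GG]][[GG][GG]]]]

Answer: [[[[XX][XX]][[XX][XX]]][[[XX][XX]][[XX][XX]]]][[[[GG][GG]][[GG][GG]]][[[GG][GG]][[GG][GG]]]]


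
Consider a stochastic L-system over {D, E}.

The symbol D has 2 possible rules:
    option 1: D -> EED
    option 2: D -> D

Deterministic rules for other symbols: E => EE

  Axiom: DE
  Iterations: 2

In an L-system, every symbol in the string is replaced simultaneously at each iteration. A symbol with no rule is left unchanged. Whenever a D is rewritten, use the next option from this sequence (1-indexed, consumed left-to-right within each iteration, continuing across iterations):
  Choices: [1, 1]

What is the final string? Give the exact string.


Step 0: DE
Step 1: EEDEE  (used choices [1])
Step 2: EEEEEEDEEEE  (used choices [1])

Answer: EEEEEEDEEEE


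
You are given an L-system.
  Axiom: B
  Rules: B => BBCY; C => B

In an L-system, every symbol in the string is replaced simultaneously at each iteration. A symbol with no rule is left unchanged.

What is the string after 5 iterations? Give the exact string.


Answer: BBCYBBCYBYBBCYBBCYBYBBCYYBBCYBBCYBYBBCYBBCYBYBBCYYBBCYBBCYBYYBBCYBBCYBYBBCYBBCYBYBBCYYBBCYBBCYBYBBCYBBCYBYBBCYYBBCYBBCYBYYBBCYBBCYBYBBCYBBCYBYBBCYYY

Derivation:
Step 0: B
Step 1: BBCY
Step 2: BBCYBBCYBY
Step 3: BBCYBBCYBYBBCYBBCYBYBBCYY
Step 4: BBCYBBCYBYBBCYBBCYBYBBCYYBBCYBBCYBYBBCYBBCYBYBBCYYBBCYBBCYBYY
Step 5: BBCYBBCYBYBBCYBBCYBYBBCYYBBCYBBCYBYBBCYBBCYBYBBCYYBBCYBBCYBYYBBCYBBCYBYBBCYBBCYBYBBCYYBBCYBBCYBYBBCYBBCYBYBBCYYBBCYBBCYBYYBBCYBBCYBYBBCYBBCYBYBBCYYY


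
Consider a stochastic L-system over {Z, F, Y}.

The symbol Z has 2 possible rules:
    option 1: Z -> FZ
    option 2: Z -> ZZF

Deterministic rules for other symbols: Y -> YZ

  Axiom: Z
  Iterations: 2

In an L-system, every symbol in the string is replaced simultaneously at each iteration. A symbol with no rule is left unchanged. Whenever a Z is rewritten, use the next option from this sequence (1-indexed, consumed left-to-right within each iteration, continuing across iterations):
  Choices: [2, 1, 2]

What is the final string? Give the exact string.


Answer: FZZZFF

Derivation:
Step 0: Z
Step 1: ZZF  (used choices [2])
Step 2: FZZZFF  (used choices [1, 2])


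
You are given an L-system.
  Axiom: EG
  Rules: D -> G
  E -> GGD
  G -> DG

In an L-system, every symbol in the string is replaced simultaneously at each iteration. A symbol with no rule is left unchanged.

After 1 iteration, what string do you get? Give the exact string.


Step 0: EG
Step 1: GGDDG

Answer: GGDDG


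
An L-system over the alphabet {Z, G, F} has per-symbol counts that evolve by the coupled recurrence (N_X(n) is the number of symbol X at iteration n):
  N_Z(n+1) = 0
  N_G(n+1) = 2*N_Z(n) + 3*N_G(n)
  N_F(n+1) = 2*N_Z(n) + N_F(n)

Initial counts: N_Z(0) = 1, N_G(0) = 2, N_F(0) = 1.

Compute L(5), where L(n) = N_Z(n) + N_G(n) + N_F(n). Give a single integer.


Answer: 651

Derivation:
Step 0: N_Z=1, N_G=2, N_F=1, L=4
Step 1: N_Z=0, N_G=8, N_F=3, L=11
Step 2: N_Z=0, N_G=24, N_F=3, L=27
Step 3: N_Z=0, N_G=72, N_F=3, L=75
Step 4: N_Z=0, N_G=216, N_F=3, L=219
Step 5: N_Z=0, N_G=648, N_F=3, L=651


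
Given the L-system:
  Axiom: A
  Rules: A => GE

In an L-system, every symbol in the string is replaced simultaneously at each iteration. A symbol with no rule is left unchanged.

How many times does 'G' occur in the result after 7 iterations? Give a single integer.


Answer: 1

Derivation:
Step 0: A  (0 'G')
Step 1: GE  (1 'G')
Step 2: GE  (1 'G')
Step 3: GE  (1 'G')
Step 4: GE  (1 'G')
Step 5: GE  (1 'G')
Step 6: GE  (1 'G')
Step 7: GE  (1 'G')


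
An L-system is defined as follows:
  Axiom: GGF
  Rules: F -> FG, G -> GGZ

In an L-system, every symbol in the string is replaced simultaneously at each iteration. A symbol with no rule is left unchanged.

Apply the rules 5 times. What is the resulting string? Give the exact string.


Step 0: GGF
Step 1: GGZGGZFG
Step 2: GGZGGZZGGZGGZZFGGGZ
Step 3: GGZGGZZGGZGGZZZGGZGGZZGGZGGZZZFGGGZGGZGGZZ
Step 4: GGZGGZZGGZGGZZZGGZGGZZGGZGGZZZZGGZGGZZGGZGGZZZGGZGGZZGGZGGZZZZFGGGZGGZGGZZGGZGGZZGGZGGZZZ
Step 5: GGZGGZZGGZGGZZZGGZGGZZGGZGGZZZZGGZGGZZGGZGGZZZGGZGGZZGGZGGZZZZZGGZGGZZGGZGGZZZGGZGGZZGGZGGZZZZGGZGGZZGGZGGZZZGGZGGZZGGZGGZZZZZFGGGZGGZGGZZGGZGGZZGGZGGZZZGGZGGZZGGZGGZZZGGZGGZZGGZGGZZZZ

Answer: GGZGGZZGGZGGZZZGGZGGZZGGZGGZZZZGGZGGZZGGZGGZZZGGZGGZZGGZGGZZZZZGGZGGZZGGZGGZZZGGZGGZZGGZGGZZZZGGZGGZZGGZGGZZZGGZGGZZGGZGGZZZZZFGGGZGGZGGZZGGZGGZZGGZGGZZZGGZGGZZGGZGGZZZGGZGGZZGGZGGZZZZ


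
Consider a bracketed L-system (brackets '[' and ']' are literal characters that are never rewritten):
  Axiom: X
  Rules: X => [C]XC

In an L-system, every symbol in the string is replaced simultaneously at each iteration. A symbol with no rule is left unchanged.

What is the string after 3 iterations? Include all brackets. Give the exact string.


Answer: [C][C][C]XCCC

Derivation:
Step 0: X
Step 1: [C]XC
Step 2: [C][C]XCC
Step 3: [C][C][C]XCCC


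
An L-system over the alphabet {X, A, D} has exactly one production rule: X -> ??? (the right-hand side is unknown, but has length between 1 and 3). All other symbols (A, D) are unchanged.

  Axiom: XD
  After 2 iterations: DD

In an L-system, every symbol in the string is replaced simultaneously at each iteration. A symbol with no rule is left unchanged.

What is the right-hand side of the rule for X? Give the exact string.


Trying X -> D:
  Step 0: XD
  Step 1: DD
  Step 2: DD
Matches the given result.

Answer: D


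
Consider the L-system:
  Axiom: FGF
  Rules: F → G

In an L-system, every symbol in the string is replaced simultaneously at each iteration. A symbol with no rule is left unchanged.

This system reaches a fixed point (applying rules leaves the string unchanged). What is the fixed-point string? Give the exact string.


Answer: GGG

Derivation:
Step 0: FGF
Step 1: GGG
Step 2: GGG  (unchanged — fixed point at step 1)


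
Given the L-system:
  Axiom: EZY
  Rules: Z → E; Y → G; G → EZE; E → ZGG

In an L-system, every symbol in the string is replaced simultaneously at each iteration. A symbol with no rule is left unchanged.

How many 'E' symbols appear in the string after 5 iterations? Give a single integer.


Answer: 54

Derivation:
Step 0: EZY  (1 'E')
Step 1: ZGGEG  (1 'E')
Step 2: EEZEEZEZGGEZE  (7 'E')
Step 3: ZGGZGGEZGGZGGEZGGEEZEEZEZGGEZGG  (8 'E')
Step 4: EEZEEZEEEZEEZEZGGEEZEEZEEEZEEZEZGGEEZEEZEZGGZGGEZGGZGGEZGGEEZEEZEZGGEEZEEZE  (37 'E')
Step 5: ZGGZGGEZGGZGGEZGGZGGZGGEZGGZGGEZGGEEZEEZEZGGZGGEZGGZGGEZGGZGGZGGEZGGZGGEZGGEEZEEZEZGGZGGEZGGZGGEZGGEEZEEZEEEZEEZEZGGEEZEEZEEEZEEZEZGGEEZEEZEZGGZGGEZGGZGGEZGGEEZEEZEZGGZGGEZGGZGGEZGG  (54 'E')


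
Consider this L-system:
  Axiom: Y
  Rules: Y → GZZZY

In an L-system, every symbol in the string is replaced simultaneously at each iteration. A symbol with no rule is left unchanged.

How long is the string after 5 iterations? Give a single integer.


Answer: 21

Derivation:
Step 0: length = 1
Step 1: length = 5
Step 2: length = 9
Step 3: length = 13
Step 4: length = 17
Step 5: length = 21


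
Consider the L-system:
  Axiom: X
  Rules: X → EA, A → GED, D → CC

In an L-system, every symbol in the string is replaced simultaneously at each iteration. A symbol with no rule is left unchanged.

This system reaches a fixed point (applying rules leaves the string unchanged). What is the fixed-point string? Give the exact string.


Answer: EGECC

Derivation:
Step 0: X
Step 1: EA
Step 2: EGED
Step 3: EGECC
Step 4: EGECC  (unchanged — fixed point at step 3)


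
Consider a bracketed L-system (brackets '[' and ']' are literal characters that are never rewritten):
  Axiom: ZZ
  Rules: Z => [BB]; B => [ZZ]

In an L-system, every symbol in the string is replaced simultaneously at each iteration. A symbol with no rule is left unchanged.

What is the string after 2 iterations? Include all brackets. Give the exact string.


Answer: [[ZZ][ZZ]][[ZZ][ZZ]]

Derivation:
Step 0: ZZ
Step 1: [BB][BB]
Step 2: [[ZZ][ZZ]][[ZZ][ZZ]]


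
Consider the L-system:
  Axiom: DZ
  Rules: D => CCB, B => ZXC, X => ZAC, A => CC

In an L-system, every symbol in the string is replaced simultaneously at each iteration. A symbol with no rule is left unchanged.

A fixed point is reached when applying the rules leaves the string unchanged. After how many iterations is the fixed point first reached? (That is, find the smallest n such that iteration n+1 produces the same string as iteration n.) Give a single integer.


Answer: 4

Derivation:
Step 0: DZ
Step 1: CCBZ
Step 2: CCZXCZ
Step 3: CCZZACCZ
Step 4: CCZZCCCCZ
Step 5: CCZZCCCCZ  (unchanged — fixed point at step 4)


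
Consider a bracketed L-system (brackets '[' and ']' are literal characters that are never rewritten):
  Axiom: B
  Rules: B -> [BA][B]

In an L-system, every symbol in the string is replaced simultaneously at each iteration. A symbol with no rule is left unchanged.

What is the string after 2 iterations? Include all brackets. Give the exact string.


Answer: [[BA][B]A][[BA][B]]

Derivation:
Step 0: B
Step 1: [BA][B]
Step 2: [[BA][B]A][[BA][B]]


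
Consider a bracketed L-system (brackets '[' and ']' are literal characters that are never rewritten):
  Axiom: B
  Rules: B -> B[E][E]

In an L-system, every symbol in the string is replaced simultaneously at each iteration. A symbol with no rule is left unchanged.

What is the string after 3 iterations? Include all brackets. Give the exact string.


Answer: B[E][E][E][E][E][E]

Derivation:
Step 0: B
Step 1: B[E][E]
Step 2: B[E][E][E][E]
Step 3: B[E][E][E][E][E][E]


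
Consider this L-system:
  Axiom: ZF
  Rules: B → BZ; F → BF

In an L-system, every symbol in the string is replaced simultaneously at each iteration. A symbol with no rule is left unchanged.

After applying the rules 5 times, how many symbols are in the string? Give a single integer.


Answer: 17

Derivation:
Step 0: length = 2
Step 1: length = 3
Step 2: length = 5
Step 3: length = 8
Step 4: length = 12
Step 5: length = 17


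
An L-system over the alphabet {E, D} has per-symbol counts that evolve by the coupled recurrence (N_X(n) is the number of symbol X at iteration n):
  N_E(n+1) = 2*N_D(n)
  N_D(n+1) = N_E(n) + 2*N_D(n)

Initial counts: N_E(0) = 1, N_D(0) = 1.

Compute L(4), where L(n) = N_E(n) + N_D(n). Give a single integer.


Step 0: N_E=1, N_D=1, L=2
Step 1: N_E=2, N_D=3, L=5
Step 2: N_E=6, N_D=8, L=14
Step 3: N_E=16, N_D=22, L=38
Step 4: N_E=44, N_D=60, L=104

Answer: 104


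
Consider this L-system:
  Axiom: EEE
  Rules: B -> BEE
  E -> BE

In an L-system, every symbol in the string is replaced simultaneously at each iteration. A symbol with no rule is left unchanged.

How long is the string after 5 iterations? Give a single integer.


Step 0: length = 3
Step 1: length = 6
Step 2: length = 15
Step 3: length = 36
Step 4: length = 87
Step 5: length = 210

Answer: 210


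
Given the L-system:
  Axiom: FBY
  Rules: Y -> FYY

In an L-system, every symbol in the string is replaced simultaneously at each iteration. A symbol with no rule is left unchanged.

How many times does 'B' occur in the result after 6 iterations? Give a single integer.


Step 0: FBY  (1 'B')
Step 1: FBFYY  (1 'B')
Step 2: FBFFYYFYY  (1 'B')
Step 3: FBFFFYYFYYFFYYFYY  (1 'B')
Step 4: FBFFFFYYFYYFFYYFYYFFFYYFYYFFYYFYY  (1 'B')
Step 5: FBFFFFFYYFYYFFYYFYYFFFYYFYYFFYYFYYFFFFYYFYYFFYYFYYFFFYYFYYFFYYFYY  (1 'B')
Step 6: FBFFFFFFYYFYYFFYYFYYFFFYYFYYFFYYFYYFFFFYYFYYFFYYFYYFFFYYFYYFFYYFYYFFFFFYYFYYFFYYFYYFFFYYFYYFFYYFYYFFFFYYFYYFFYYFYYFFFYYFYYFFYYFYY  (1 'B')

Answer: 1


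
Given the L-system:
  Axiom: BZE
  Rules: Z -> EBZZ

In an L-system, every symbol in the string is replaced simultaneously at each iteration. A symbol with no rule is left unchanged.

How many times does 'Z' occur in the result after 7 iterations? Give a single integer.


Step 0: BZE  (1 'Z')
Step 1: BEBZZE  (2 'Z')
Step 2: BEBEBZZEBZZE  (4 'Z')
Step 3: BEBEBEBZZEBZZEBEBZZEBZZE  (8 'Z')
Step 4: BEBEBEBEBZZEBZZEBEBZZEBZZEBEBEBZZEBZZEBEBZZEBZZE  (16 'Z')
Step 5: BEBEBEBEBEBZZEBZZEBEBZZEBZZEBEBEBZZEBZZEBEBZZEBZZEBEBEBEBZZEBZZEBEBZZEBZZEBEBEBZZEBZZEBEBZZEBZZE  (32 'Z')
Step 6: BEBEBEBEBEBEBZZEBZZEBEBZZEBZZEBEBEBZZEBZZEBEBZZEBZZEBEBEBEBZZEBZZEBEBZZEBZZEBEBEBZZEBZZEBEBZZEBZZEBEBEBEBEBZZEBZZEBEBZZEBZZEBEBEBZZEBZZEBEBZZEBZZEBEBEBEBZZEBZZEBEBZZEBZZEBEBEBZZEBZZEBEBZZEBZZE  (64 'Z')
Step 7: BEBEBEBEBEBEBEBZZEBZZEBEBZZEBZZEBEBEBZZEBZZEBEBZZEBZZEBEBEBEBZZEBZZEBEBZZEBZZEBEBEBZZEBZZEBEBZZEBZZEBEBEBEBEBZZEBZZEBEBZZEBZZEBEBEBZZEBZZEBEBZZEBZZEBEBEBEBZZEBZZEBEBZZEBZZEBEBEBZZEBZZEBEBZZEBZZEBEBEBEBEBEBZZEBZZEBEBZZEBZZEBEBEBZZEBZZEBEBZZEBZZEBEBEBEBZZEBZZEBEBZZEBZZEBEBEBZZEBZZEBEBZZEBZZEBEBEBEBEBZZEBZZEBEBZZEBZZEBEBEBZZEBZZEBEBZZEBZZEBEBEBEBZZEBZZEBEBZZEBZZEBEBEBZZEBZZEBEBZZEBZZE  (128 'Z')

Answer: 128


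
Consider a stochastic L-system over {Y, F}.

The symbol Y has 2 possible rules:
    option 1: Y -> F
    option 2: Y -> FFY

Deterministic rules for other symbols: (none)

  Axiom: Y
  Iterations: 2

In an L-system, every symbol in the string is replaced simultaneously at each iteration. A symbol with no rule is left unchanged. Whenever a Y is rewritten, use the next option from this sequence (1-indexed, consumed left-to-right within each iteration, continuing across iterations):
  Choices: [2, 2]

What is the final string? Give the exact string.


Answer: FFFFY

Derivation:
Step 0: Y
Step 1: FFY  (used choices [2])
Step 2: FFFFY  (used choices [2])


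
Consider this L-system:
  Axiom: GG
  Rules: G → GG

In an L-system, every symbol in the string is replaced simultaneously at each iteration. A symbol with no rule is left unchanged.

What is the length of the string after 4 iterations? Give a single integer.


Answer: 32

Derivation:
Step 0: length = 2
Step 1: length = 4
Step 2: length = 8
Step 3: length = 16
Step 4: length = 32


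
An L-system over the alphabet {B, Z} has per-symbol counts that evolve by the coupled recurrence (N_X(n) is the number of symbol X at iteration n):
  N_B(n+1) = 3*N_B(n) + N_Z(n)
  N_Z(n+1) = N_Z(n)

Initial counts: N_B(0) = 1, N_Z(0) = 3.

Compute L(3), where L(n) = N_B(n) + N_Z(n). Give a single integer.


Answer: 69

Derivation:
Step 0: N_B=1, N_Z=3, L=4
Step 1: N_B=6, N_Z=3, L=9
Step 2: N_B=21, N_Z=3, L=24
Step 3: N_B=66, N_Z=3, L=69


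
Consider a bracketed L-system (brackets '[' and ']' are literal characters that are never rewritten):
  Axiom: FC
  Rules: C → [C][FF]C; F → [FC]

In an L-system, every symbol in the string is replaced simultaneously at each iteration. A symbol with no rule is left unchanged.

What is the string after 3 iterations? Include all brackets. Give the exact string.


Step 0: FC
Step 1: [FC][C][FF]C
Step 2: [[FC][C][FF]C][[C][FF]C][[FC][FC]][C][FF]C
Step 3: [[[FC][C][FF]C][[C][FF]C][[FC][FC]][C][FF]C][[[C][FF]C][[FC][FC]][C][FF]C][[[FC][C][FF]C][[FC][C][FF]C]][[C][FF]C][[FC][FC]][C][FF]C

Answer: [[[FC][C][FF]C][[C][FF]C][[FC][FC]][C][FF]C][[[C][FF]C][[FC][FC]][C][FF]C][[[FC][C][FF]C][[FC][C][FF]C]][[C][FF]C][[FC][FC]][C][FF]C


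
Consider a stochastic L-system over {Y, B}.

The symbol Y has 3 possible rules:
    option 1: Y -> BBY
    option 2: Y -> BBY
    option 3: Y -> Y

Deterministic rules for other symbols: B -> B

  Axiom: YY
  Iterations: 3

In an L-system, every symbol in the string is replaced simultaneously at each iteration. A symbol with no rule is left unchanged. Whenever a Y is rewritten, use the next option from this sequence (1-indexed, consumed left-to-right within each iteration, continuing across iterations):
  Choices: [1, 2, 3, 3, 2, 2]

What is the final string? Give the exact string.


Step 0: YY
Step 1: BBYBBY  (used choices [1, 2])
Step 2: BBYBBY  (used choices [3, 3])
Step 3: BBBBYBBBBY  (used choices [2, 2])

Answer: BBBBYBBBBY


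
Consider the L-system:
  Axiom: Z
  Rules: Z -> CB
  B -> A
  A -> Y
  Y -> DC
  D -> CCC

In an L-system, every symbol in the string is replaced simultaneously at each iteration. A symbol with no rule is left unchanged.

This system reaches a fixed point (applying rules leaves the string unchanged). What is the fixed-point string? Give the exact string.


Answer: CCCCC

Derivation:
Step 0: Z
Step 1: CB
Step 2: CA
Step 3: CY
Step 4: CDC
Step 5: CCCCC
Step 6: CCCCC  (unchanged — fixed point at step 5)


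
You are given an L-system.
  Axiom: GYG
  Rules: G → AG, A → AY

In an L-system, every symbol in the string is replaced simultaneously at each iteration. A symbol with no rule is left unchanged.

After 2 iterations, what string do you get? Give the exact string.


Answer: AYAGYAYAG

Derivation:
Step 0: GYG
Step 1: AGYAG
Step 2: AYAGYAYAG


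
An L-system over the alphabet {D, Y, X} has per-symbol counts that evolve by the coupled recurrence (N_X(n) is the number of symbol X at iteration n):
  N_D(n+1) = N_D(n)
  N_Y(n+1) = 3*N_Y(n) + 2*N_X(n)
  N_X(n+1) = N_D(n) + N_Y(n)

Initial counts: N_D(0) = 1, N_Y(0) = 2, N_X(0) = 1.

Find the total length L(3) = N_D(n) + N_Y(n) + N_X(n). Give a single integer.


Step 0: N_D=1, N_Y=2, N_X=1, L=4
Step 1: N_D=1, N_Y=8, N_X=3, L=12
Step 2: N_D=1, N_Y=30, N_X=9, L=40
Step 3: N_D=1, N_Y=108, N_X=31, L=140

Answer: 140


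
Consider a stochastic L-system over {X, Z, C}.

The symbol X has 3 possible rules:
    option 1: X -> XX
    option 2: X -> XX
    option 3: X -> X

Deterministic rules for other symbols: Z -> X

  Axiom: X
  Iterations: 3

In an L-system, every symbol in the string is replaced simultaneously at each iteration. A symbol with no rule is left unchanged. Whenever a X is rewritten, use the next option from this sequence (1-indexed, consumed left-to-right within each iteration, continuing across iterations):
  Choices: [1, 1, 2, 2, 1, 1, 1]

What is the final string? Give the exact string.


Step 0: X
Step 1: XX  (used choices [1])
Step 2: XXXX  (used choices [1, 2])
Step 3: XXXXXXXX  (used choices [2, 1, 1, 1])

Answer: XXXXXXXX


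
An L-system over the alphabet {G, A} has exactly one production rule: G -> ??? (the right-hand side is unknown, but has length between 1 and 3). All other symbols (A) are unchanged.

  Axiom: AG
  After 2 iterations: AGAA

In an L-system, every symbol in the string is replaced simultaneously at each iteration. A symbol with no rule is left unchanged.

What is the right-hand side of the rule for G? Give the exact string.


Answer: GA

Derivation:
Trying G -> GA:
  Step 0: AG
  Step 1: AGA
  Step 2: AGAA
Matches the given result.


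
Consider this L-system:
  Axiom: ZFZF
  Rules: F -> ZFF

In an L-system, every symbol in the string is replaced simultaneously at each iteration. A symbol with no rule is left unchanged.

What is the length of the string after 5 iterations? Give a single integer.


Step 0: length = 4
Step 1: length = 8
Step 2: length = 16
Step 3: length = 32
Step 4: length = 64
Step 5: length = 128

Answer: 128


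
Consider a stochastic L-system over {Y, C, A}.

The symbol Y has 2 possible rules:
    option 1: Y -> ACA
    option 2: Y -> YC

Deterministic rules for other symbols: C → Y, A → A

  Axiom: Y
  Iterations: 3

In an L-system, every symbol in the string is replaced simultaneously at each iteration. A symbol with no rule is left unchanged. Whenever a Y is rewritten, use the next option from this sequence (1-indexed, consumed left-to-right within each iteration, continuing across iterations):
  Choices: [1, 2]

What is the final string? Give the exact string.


Answer: AYCA

Derivation:
Step 0: Y
Step 1: ACA  (used choices [1])
Step 2: AYA  (used choices [])
Step 3: AYCA  (used choices [2])


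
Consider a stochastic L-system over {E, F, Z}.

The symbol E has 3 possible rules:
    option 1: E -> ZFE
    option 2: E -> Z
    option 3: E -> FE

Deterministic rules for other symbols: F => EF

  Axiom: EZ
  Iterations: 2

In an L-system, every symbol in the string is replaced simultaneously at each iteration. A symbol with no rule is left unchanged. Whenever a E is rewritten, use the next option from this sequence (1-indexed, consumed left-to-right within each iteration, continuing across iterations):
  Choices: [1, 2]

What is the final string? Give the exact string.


Step 0: EZ
Step 1: ZFEZ  (used choices [1])
Step 2: ZEFZZ  (used choices [2])

Answer: ZEFZZ


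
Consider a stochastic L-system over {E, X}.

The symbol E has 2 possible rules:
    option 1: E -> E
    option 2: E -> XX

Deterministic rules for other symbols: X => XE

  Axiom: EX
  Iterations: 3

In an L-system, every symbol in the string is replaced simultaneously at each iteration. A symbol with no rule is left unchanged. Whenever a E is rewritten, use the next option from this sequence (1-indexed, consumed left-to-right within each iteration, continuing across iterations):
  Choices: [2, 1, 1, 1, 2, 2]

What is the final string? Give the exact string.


Step 0: EX
Step 1: XXXE  (used choices [2])
Step 2: XEXEXEE  (used choices [1])
Step 3: XEEXEEXEXXXX  (used choices [1, 1, 2, 2])

Answer: XEEXEEXEXXXX


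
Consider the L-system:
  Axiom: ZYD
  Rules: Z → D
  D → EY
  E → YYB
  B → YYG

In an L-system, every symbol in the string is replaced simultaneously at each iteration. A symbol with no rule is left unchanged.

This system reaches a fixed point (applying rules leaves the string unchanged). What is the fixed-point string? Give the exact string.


Answer: YYYYGYYYYYYGY

Derivation:
Step 0: ZYD
Step 1: DYEY
Step 2: EYYYYBY
Step 3: YYBYYYYYYGY
Step 4: YYYYGYYYYYYGY
Step 5: YYYYGYYYYYYGY  (unchanged — fixed point at step 4)


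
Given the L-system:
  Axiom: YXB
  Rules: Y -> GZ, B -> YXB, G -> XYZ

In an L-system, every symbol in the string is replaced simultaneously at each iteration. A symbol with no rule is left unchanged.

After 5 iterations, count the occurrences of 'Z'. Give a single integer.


Step 0: YXB  (0 'Z')
Step 1: GZXYXB  (1 'Z')
Step 2: XYZZXGZXYXB  (3 'Z')
Step 3: XGZZZXXYZZXGZXYXB  (6 'Z')
Step 4: XXYZZZZXXGZZZXXYZZXGZXYXB  (10 'Z')
Step 5: XXGZZZZZXXXYZZZZXXGZZZXXYZZXGZXYXB  (15 'Z')

Answer: 15


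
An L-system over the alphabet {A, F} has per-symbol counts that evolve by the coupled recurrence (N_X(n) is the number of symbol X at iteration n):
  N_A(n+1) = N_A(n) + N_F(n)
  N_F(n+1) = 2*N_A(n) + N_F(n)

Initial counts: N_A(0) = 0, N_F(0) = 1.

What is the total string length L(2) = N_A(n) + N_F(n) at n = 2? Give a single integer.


Step 0: N_A=0, N_F=1, L=1
Step 1: N_A=1, N_F=1, L=2
Step 2: N_A=2, N_F=3, L=5

Answer: 5


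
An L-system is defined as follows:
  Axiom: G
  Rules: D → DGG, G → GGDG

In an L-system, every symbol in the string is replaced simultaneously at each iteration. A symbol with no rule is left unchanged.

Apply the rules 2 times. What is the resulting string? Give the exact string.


Step 0: G
Step 1: GGDG
Step 2: GGDGGGDGDGGGGDG

Answer: GGDGGGDGDGGGGDG


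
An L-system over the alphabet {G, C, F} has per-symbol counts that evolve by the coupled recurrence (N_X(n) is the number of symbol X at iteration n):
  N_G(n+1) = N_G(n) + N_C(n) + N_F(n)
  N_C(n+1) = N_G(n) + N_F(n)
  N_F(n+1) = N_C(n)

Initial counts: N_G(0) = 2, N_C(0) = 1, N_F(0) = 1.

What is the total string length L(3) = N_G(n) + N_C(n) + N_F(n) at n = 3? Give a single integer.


Step 0: N_G=2, N_C=1, N_F=1, L=4
Step 1: N_G=4, N_C=3, N_F=1, L=8
Step 2: N_G=8, N_C=5, N_F=3, L=16
Step 3: N_G=16, N_C=11, N_F=5, L=32

Answer: 32


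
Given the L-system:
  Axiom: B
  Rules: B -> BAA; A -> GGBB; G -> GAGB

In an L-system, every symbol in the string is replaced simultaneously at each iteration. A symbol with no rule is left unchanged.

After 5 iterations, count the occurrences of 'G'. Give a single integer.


Step 0: B  (0 'G')
Step 1: BAA  (0 'G')
Step 2: BAAGGBBGGBB  (4 'G')
Step 3: BAAGGBBGGBBGAGBGAGBBAABAAGAGBGAGBBAABAA  (12 'G')
Step 4: BAAGGBBGGBBGAGBGAGBBAABAAGAGBGAGBBAABAAGAGBGGBBGAGBBAAGAGBGGBBGAGBBAABAAGGBBGGBBBAAGGBBGGBBGAGBGGBBGAGBBAAGAGBGGBBGAGBBAABAAGGBBGGBBBAAGGBBGGBB  (52 'G')
Step 5: BAAGGBBGGBBGAGBGAGBBAABAAGAGBGAGBBAABAAGAGBGGBBGAGBBAAGAGBGGBBGAGBBAABAAGGBBGGBBBAAGGBBGGBBGAGBGGBBGAGBBAAGAGBGGBBGAGBBAABAAGGBBGGBBBAAGGBBGGBBGAGBGGBBGAGBBAAGAGBGAGBBAABAAGAGBGGBBGAGBBAABAAGGBBGGBBGAGBGGBBGAGBBAAGAGBGAGBBAABAAGAGBGGBBGAGBBAABAAGGBBGGBBBAAGGBBGGBBGAGBGAGBBAABAAGAGBGAGBBAABAABAAGGBBGGBBGAGBGAGBBAABAAGAGBGAGBBAABAAGAGBGGBBGAGBBAAGAGBGAGBBAABAAGAGBGGBBGAGBBAABAAGGBBGGBBGAGBGGBBGAGBBAAGAGBGAGBBAABAAGAGBGGBBGAGBBAABAAGGBBGGBBBAAGGBBGGBBGAGBGAGBBAABAAGAGBGAGBBAABAABAAGGBBGGBBGAGBGAGBBAABAAGAGBGAGBBAABAA  (180 'G')

Answer: 180


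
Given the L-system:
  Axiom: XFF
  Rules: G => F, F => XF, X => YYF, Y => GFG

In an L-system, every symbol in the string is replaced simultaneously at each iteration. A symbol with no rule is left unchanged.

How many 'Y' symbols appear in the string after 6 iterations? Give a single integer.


Answer: 78

Derivation:
Step 0: XFF  (0 'Y')
Step 1: YYFXFXF  (2 'Y')
Step 2: GFGGFGXFYYFXFYYFXF  (4 'Y')
Step 3: FXFFFXFFYYFXFGFGGFGXFYYFXFGFGGFGXFYYFXF  (6 'Y')
Step 4: XFYYFXFXFXFYYFXFXFGFGGFGXFYYFXFFXFFFXFFYYFXFGFGGFGXFYYFXFFXFFFXFFYYFXFGFGGFGXFYYFXF  (14 'Y')
Step 5: YYFXFGFGGFGXFYYFXFYYFXFYYFXFGFGGFGXFYYFXFYYFXFFXFFFXFFYYFXFGFGGFGXFYYFXFXFYYFXFXFXFYYFXFXFGFGGFGXFYYFXFFXFFFXFFYYFXFGFGGFGXFYYFXFXFYYFXFXFXFYYFXFXFGFGGFGXFYYFXFFXFFFXFFYYFXFGFGGFGXFYYFXF  (36 'Y')
Step 6: GFGGFGXFYYFXFFXFFFXFFYYFXFGFGGFGXFYYFXFGFGGFGXFYYFXFGFGGFGXFYYFXFFXFFFXFFYYFXFGFGGFGXFYYFXFGFGGFGXFYYFXFXFYYFXFXFXFYYFXFXFGFGGFGXFYYFXFFXFFFXFFYYFXFGFGGFGXFYYFXFYYFXFGFGGFGXFYYFXFYYFXFYYFXFGFGGFGXFYYFXFYYFXFFXFFFXFFYYFXFGFGGFGXFYYFXFXFYYFXFXFXFYYFXFXFGFGGFGXFYYFXFFXFFFXFFYYFXFGFGGFGXFYYFXFYYFXFGFGGFGXFYYFXFYYFXFYYFXFGFGGFGXFYYFXFYYFXFFXFFFXFFYYFXFGFGGFGXFYYFXFXFYYFXFXFXFYYFXFXFGFGGFGXFYYFXFFXFFFXFFYYFXFGFGGFGXFYYFXF  (78 'Y')


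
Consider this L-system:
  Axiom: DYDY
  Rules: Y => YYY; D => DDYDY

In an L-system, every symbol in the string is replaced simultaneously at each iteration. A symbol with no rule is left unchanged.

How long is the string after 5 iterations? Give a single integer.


Answer: 2592

Derivation:
Step 0: length = 4
Step 1: length = 16
Step 2: length = 60
Step 3: length = 216
Step 4: length = 756
Step 5: length = 2592


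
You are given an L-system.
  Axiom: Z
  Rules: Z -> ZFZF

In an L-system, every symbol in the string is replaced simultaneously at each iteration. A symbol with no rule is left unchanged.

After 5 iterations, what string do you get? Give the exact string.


Step 0: Z
Step 1: ZFZF
Step 2: ZFZFFZFZFF
Step 3: ZFZFFZFZFFFZFZFFZFZFFF
Step 4: ZFZFFZFZFFFZFZFFZFZFFFFZFZFFZFZFFFZFZFFZFZFFFF
Step 5: ZFZFFZFZFFFZFZFFZFZFFFFZFZFFZFZFFFZFZFFZFZFFFFFZFZFFZFZFFFZFZFFZFZFFFFZFZFFZFZFFFZFZFFZFZFFFFF

Answer: ZFZFFZFZFFFZFZFFZFZFFFFZFZFFZFZFFFZFZFFZFZFFFFFZFZFFZFZFFFZFZFFZFZFFFFZFZFFZFZFFFZFZFFZFZFFFFF


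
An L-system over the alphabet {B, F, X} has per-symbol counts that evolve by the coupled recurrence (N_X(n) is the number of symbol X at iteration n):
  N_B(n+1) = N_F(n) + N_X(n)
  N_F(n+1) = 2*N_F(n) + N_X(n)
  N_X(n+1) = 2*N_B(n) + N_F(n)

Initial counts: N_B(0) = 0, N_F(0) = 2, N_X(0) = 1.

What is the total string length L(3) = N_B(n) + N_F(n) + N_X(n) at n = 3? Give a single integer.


Step 0: N_B=0, N_F=2, N_X=1, L=3
Step 1: N_B=3, N_F=5, N_X=2, L=10
Step 2: N_B=7, N_F=12, N_X=11, L=30
Step 3: N_B=23, N_F=35, N_X=26, L=84

Answer: 84


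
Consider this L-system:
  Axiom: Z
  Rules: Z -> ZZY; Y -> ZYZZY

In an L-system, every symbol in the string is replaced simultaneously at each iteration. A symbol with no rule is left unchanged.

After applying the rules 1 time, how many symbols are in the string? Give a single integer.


Step 0: length = 1
Step 1: length = 3

Answer: 3


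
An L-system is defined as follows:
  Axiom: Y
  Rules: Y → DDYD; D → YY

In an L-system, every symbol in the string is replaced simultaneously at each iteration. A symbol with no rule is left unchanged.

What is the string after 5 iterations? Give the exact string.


Answer: DDYDDDYDDDYDDDYDYYYYDDYDYYDDYDDDYDDDYDDDYDDDYDDDYDYYYYDDYDYYDDYDDDYDDDYDDDYDDDYDDDYDYYYYDDYDYYDDYDDDYDDDYDDDYDDDYDDDYDYYYYDDYDYYDDYDDDYDYYYYDDYDYYYYYYDDYDYYYYYYDDYDYYYYYYDDYDYYDDYDDDYDDDYDDDYDYYYYDDYDYYDDYDDDYDYYYYDDYDYYYYYYDDYDYYDDYDDDYDDDYDDDYDYYYYDDYDYYDDYDDDYDDDYDDDYDDDYDDDYDYYYYDDYDYYDDYDDDYD

Derivation:
Step 0: Y
Step 1: DDYD
Step 2: YYYYDDYDYY
Step 3: DDYDDDYDDDYDDDYDYYYYDDYDYYDDYDDDYD
Step 4: YYYYDDYDYYYYYYDDYDYYYYYYDDYDYYYYYYDDYDYYDDYDDDYDDDYDDDYDYYYYDDYDYYDDYDDDYDYYYYDDYDYYYYYYDDYDYY
Step 5: DDYDDDYDDDYDDDYDYYYYDDYDYYDDYDDDYDDDYDDDYDDDYDDDYDYYYYDDYDYYDDYDDDYDDDYDDDYDDDYDDDYDYYYYDDYDYYDDYDDDYDDDYDDDYDDDYDDDYDYYYYDDYDYYDDYDDDYDYYYYDDYDYYYYYYDDYDYYYYYYDDYDYYYYYYDDYDYYDDYDDDYDDDYDDDYDYYYYDDYDYYDDYDDDYDYYYYDDYDYYYYYYDDYDYYDDYDDDYDDDYDDDYDYYYYDDYDYYDDYDDDYDDDYDDDYDDDYDDDYDYYYYDDYDYYDDYDDDYD


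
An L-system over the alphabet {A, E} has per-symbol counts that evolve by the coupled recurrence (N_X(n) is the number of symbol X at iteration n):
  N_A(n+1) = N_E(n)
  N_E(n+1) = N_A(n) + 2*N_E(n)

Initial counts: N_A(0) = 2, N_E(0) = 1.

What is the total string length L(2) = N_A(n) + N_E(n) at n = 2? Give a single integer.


Step 0: N_A=2, N_E=1, L=3
Step 1: N_A=1, N_E=4, L=5
Step 2: N_A=4, N_E=9, L=13

Answer: 13


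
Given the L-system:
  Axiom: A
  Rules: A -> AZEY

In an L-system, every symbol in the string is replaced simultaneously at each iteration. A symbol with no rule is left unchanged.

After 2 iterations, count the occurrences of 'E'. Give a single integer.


Step 0: A  (0 'E')
Step 1: AZEY  (1 'E')
Step 2: AZEYZEY  (2 'E')

Answer: 2


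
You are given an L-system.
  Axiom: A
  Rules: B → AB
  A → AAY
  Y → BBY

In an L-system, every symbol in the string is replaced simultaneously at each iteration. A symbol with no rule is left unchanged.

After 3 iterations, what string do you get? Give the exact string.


Step 0: A
Step 1: AAY
Step 2: AAYAAYBBY
Step 3: AAYAAYBBYAAYAAYBBYABABBBY

Answer: AAYAAYBBYAAYAAYBBYABABBBY


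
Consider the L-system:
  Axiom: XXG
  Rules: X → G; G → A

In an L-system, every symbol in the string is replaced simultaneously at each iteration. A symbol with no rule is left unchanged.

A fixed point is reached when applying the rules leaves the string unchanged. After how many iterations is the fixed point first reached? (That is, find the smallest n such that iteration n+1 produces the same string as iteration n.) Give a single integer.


Answer: 2

Derivation:
Step 0: XXG
Step 1: GGA
Step 2: AAA
Step 3: AAA  (unchanged — fixed point at step 2)


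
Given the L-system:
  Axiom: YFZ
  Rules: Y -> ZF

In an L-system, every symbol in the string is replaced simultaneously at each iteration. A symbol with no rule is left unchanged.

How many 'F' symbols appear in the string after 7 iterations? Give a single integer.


Step 0: YFZ  (1 'F')
Step 1: ZFFZ  (2 'F')
Step 2: ZFFZ  (2 'F')
Step 3: ZFFZ  (2 'F')
Step 4: ZFFZ  (2 'F')
Step 5: ZFFZ  (2 'F')
Step 6: ZFFZ  (2 'F')
Step 7: ZFFZ  (2 'F')

Answer: 2


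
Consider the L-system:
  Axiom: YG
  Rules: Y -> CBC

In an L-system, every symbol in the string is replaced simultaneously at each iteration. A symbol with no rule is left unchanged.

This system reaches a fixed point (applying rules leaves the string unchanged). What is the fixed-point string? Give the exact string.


Step 0: YG
Step 1: CBCG
Step 2: CBCG  (unchanged — fixed point at step 1)

Answer: CBCG
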